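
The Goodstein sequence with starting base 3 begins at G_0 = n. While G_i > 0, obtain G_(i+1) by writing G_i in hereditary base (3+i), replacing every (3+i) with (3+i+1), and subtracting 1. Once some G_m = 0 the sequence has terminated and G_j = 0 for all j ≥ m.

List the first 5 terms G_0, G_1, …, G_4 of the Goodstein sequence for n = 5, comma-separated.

G_0=5  [base 3] 3 + 2  →[3↦4]→  4 + 2 = 6  −1 ⇒ G_1=5
G_1=5  [base 4] 4 + 1  →[4↦5]→  5 + 1 = 6  −1 ⇒ G_2=5
G_2=5  [base 5] 5  →[5↦6]→  6 = 6  −1 ⇒ G_3=5
G_3=5  [base 6] 5  →[6↦7]→  5 = 5  −1 ⇒ G_4=4

5, 5, 5, 5, 4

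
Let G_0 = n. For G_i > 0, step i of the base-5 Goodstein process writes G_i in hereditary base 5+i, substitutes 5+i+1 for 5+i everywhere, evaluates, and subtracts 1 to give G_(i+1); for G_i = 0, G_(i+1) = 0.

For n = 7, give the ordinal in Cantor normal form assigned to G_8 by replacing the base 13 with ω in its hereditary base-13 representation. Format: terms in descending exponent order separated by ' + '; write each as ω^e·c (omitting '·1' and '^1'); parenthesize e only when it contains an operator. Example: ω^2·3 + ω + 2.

2

base 5: 7 = 5 + 2; at 6: 6 + 2 = 8; next = 7
base 6: 7 = 6 + 1; at 7: 7 + 1 = 8; next = 7
base 7: 7 = 7; at 8: 8 = 8; next = 7
base 8: 7 = 7; at 9: 7 = 7; next = 6
base 9: 6 = 6; at 10: 6 = 6; next = 5
base 10: 5 = 5; at 11: 5 = 5; next = 4
base 11: 4 = 4; at 12: 4 = 4; next = 3
base 12: 3 = 3; at 13: 3 = 3; next = 2
base 13: 2 = 2; at 14: 2 = 2; next = 1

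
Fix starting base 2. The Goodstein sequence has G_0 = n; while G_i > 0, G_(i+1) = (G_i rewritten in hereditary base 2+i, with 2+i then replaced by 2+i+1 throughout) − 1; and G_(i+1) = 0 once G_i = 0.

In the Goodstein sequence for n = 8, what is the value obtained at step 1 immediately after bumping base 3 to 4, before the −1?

554

base 2: 8 = 2^(2 + 1); at 3: 3^(3 + 1) = 81; next = 80
base 3: 80 = 2·3^3 + 2·3^2 + 2·3 + 2; at 4: 2·4^4 + 2·4^2 + 2·4 + 2 = 554; next = 553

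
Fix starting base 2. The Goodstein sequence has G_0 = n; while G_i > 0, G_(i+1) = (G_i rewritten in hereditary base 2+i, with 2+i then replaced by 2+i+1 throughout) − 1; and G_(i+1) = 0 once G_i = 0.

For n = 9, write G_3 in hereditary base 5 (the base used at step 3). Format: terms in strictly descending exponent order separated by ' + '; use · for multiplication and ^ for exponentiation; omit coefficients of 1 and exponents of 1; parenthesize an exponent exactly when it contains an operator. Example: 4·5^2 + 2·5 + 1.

base 2: 9 = 2^(2 + 1) + 1; at 3: 3^(3 + 1) + 1 = 82; next = 81
base 3: 81 = 3^(3 + 1); at 4: 4^(4 + 1) = 1024; next = 1023
base 4: 1023 = 3·4^4 + 3·4^3 + 3·4^2 + 3·4 + 3; at 5: 3·5^5 + 3·5^3 + 3·5^2 + 3·5 + 3 = 9843; next = 9842

3·5^5 + 3·5^3 + 3·5^2 + 3·5 + 2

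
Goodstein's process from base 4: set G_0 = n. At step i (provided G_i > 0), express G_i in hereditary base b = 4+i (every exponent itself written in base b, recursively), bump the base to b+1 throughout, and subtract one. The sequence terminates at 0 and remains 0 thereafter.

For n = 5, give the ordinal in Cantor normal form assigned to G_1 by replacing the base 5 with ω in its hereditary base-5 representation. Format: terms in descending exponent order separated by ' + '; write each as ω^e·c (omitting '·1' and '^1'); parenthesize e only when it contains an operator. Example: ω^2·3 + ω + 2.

ω

step 0: 5 = 4 + 1; sub 5 for 4: 5 + 1; = 6; G_1 = 6−1 = 5
step 1: 5 = 5; sub 6 for 5: 6; = 6; G_2 = 6−1 = 5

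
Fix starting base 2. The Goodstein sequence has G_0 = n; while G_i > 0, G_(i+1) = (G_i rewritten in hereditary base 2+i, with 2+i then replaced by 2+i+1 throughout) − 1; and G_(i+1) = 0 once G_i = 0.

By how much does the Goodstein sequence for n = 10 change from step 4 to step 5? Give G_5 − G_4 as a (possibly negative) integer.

3935819

(0) 10|_2 = 2^(2 + 1) + 2 ↦ 3^(3 + 1) + 3|_3 = 84 ⇒ 83
(1) 83|_3 = 3^(3 + 1) + 2 ↦ 4^(4 + 1) + 2|_4 = 1026 ⇒ 1025
(2) 1025|_4 = 4^(4 + 1) + 1 ↦ 5^(5 + 1) + 1|_5 = 15626 ⇒ 15625
(3) 15625|_5 = 5^(5 + 1) ↦ 6^(6 + 1)|_6 = 279936 ⇒ 279935
(4) 279935|_6 = 5·6^6 + 5·6^5 + 5·6^4 + 5·6^3 + 5·6^2 + 5·6 + 5 ↦ 5·7^7 + 5·7^5 + 5·7^4 + 5·7^3 + 5·7^2 + 5·7 + 5|_7 = 4215755 ⇒ 4215754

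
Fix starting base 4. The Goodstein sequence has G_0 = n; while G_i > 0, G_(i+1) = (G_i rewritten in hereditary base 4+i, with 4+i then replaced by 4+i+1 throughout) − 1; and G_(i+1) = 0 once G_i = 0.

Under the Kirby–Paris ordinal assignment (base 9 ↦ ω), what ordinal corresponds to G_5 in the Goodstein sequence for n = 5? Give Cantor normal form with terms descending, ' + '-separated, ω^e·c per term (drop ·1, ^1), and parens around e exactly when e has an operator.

(0) 5|_4 = 4 + 1 ↦ 5 + 1|_5 = 6 ⇒ 5
(1) 5|_5 = 5 ↦ 6|_6 = 6 ⇒ 5
(2) 5|_6 = 5 ↦ 5|_7 = 5 ⇒ 4
(3) 4|_7 = 4 ↦ 4|_8 = 4 ⇒ 3
(4) 3|_8 = 3 ↦ 3|_9 = 3 ⇒ 2
(5) 2|_9 = 2 ↦ 2|_10 = 2 ⇒ 1

2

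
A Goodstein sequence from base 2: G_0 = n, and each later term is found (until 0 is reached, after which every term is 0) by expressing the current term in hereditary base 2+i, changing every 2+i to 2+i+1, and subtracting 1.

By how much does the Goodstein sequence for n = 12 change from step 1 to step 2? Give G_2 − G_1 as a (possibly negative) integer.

958

(0) 12|_2 = 2^(2 + 1) + 2^2 ↦ 3^(3 + 1) + 3^3|_3 = 108 ⇒ 107
(1) 107|_3 = 3^(3 + 1) + 2·3^2 + 2·3 + 2 ↦ 4^(4 + 1) + 2·4^2 + 2·4 + 2|_4 = 1066 ⇒ 1065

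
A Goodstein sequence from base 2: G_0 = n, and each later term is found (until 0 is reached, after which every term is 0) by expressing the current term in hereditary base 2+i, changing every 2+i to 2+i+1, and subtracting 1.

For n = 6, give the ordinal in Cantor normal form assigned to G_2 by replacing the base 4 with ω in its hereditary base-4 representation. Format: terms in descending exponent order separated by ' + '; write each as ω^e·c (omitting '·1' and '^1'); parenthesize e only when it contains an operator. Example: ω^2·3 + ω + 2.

ω^ω + 1

step 0: 6 = 2^2 + 2; sub 3 for 2: 3^3 + 3; = 30; G_1 = 30−1 = 29
step 1: 29 = 3^3 + 2; sub 4 for 3: 4^4 + 2; = 258; G_2 = 258−1 = 257
step 2: 257 = 4^4 + 1; sub 5 for 4: 5^5 + 1; = 3126; G_3 = 3126−1 = 3125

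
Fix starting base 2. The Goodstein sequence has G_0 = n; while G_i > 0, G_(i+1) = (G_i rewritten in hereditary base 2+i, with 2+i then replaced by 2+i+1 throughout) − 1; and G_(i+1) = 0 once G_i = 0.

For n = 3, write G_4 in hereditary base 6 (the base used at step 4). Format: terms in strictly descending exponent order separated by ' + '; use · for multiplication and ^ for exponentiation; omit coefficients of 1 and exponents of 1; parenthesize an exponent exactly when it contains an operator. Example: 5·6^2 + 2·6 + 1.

1

i=0: 3 = 2 + 1 (b=2); 2→3: 3 + 1 = 4; 4−1 = 3
i=1: 3 = 3 (b=3); 3→4: 4 = 4; 4−1 = 3
i=2: 3 = 3 (b=4); 4→5: 3 = 3; 3−1 = 2
i=3: 2 = 2 (b=5); 5→6: 2 = 2; 2−1 = 1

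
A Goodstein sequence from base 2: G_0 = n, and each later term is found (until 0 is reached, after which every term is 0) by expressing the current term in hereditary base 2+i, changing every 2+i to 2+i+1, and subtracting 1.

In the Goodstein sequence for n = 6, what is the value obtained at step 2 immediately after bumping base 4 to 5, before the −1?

3126

(0) 6|_2 = 2^2 + 2 ↦ 3^3 + 3|_3 = 30 ⇒ 29
(1) 29|_3 = 3^3 + 2 ↦ 4^4 + 2|_4 = 258 ⇒ 257
(2) 257|_4 = 4^4 + 1 ↦ 5^5 + 1|_5 = 3126 ⇒ 3125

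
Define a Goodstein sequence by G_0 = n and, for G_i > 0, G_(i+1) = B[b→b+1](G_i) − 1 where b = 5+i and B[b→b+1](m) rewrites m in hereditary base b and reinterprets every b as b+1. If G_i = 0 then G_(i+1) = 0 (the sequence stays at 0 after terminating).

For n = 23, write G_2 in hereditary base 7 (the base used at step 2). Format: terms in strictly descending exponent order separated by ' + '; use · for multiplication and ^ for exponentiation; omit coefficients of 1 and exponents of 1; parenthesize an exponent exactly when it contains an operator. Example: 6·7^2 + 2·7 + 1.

G_0 = 23. HB_5(23) = 4·5 + 3. Bump = 27. G_1 = 26.
G_1 = 26. HB_6(26) = 4·6 + 2. Bump = 30. G_2 = 29.

4·7 + 1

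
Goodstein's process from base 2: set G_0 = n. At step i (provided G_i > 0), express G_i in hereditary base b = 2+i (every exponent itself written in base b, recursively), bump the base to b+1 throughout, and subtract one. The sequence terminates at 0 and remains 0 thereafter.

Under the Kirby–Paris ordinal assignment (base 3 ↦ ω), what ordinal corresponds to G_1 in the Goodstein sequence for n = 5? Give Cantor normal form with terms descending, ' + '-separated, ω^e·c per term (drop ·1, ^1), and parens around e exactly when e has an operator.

ω^ω

5 —HB2→ 2^2 + 1 —bump→ 3^3 + 1 = 28 —(−1)→ 27
27 —HB3→ 3^3 —bump→ 4^4 = 256 —(−1)→ 255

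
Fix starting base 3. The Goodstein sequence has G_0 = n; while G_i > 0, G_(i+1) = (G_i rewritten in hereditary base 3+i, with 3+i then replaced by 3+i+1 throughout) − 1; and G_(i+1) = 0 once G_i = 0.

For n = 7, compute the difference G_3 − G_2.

0

7 —HB3→ 2·3 + 1 —bump→ 2·4 + 1 = 9 —(−1)→ 8
8 —HB4→ 2·4 —bump→ 2·5 = 10 —(−1)→ 9
9 —HB5→ 5 + 4 —bump→ 6 + 4 = 10 —(−1)→ 9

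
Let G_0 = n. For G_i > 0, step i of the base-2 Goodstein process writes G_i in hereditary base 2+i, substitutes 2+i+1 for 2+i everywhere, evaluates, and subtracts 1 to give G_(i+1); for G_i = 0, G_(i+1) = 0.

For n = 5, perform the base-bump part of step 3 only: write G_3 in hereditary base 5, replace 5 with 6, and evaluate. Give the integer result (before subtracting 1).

776

step 0: 5 = 2^2 + 1; sub 3 for 2: 3^3 + 1; = 28; G_1 = 28−1 = 27
step 1: 27 = 3^3; sub 4 for 3: 4^4; = 256; G_2 = 256−1 = 255
step 2: 255 = 3·4^3 + 3·4^2 + 3·4 + 3; sub 5 for 4: 3·5^3 + 3·5^2 + 3·5 + 3; = 468; G_3 = 468−1 = 467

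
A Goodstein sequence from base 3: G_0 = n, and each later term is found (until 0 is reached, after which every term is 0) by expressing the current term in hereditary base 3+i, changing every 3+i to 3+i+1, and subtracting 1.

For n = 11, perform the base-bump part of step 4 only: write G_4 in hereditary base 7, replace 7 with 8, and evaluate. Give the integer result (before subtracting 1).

11 —HB3→ 3^2 + 2 —bump→ 4^2 + 2 = 18 —(−1)→ 17
17 —HB4→ 4^2 + 1 —bump→ 5^2 + 1 = 26 —(−1)→ 25
25 —HB5→ 5^2 —bump→ 6^2 = 36 —(−1)→ 35
35 —HB6→ 5·6 + 5 —bump→ 5·7 + 5 = 40 —(−1)→ 39

44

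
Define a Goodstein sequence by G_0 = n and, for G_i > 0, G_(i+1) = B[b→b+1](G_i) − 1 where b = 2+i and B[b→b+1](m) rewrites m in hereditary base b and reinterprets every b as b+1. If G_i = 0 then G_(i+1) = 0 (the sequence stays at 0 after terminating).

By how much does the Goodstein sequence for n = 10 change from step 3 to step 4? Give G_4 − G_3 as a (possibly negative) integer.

G_0 = 10. HB_2(10) = 2^(2 + 1) + 2. Bump = 84. G_1 = 83.
G_1 = 83. HB_3(83) = 3^(3 + 1) + 2. Bump = 1026. G_2 = 1025.
G_2 = 1025. HB_4(1025) = 4^(4 + 1) + 1. Bump = 15626. G_3 = 15625.
G_3 = 15625. HB_5(15625) = 5^(5 + 1). Bump = 279936. G_4 = 279935.

264310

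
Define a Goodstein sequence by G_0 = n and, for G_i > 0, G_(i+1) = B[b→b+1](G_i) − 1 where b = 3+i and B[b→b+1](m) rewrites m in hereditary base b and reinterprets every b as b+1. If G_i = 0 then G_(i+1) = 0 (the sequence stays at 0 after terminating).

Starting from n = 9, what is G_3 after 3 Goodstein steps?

(0) 9|_3 = 3^2 ↦ 4^2|_4 = 16 ⇒ 15
(1) 15|_4 = 3·4 + 3 ↦ 3·5 + 3|_5 = 18 ⇒ 17
(2) 17|_5 = 3·5 + 2 ↦ 3·6 + 2|_6 = 20 ⇒ 19
(3) 19|_6 = 3·6 + 1 ↦ 3·7 + 1|_7 = 22 ⇒ 21

19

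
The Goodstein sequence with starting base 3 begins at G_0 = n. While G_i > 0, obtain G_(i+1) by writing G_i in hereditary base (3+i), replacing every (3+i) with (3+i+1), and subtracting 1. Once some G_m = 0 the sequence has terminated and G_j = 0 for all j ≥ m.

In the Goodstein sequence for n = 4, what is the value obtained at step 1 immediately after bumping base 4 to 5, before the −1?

5

[0] 4 ≡ 3 + 1 (base 3). Lift 4: 5. −1: 4.
[1] 4 ≡ 4 (base 4). Lift 5: 5. −1: 4.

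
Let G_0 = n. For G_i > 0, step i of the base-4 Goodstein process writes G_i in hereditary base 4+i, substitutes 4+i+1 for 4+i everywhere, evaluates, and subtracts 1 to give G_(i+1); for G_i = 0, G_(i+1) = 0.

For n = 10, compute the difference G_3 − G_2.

1

(0) 10|_4 = 2·4 + 2 ↦ 2·5 + 2|_5 = 12 ⇒ 11
(1) 11|_5 = 2·5 + 1 ↦ 2·6 + 1|_6 = 13 ⇒ 12
(2) 12|_6 = 2·6 ↦ 2·7|_7 = 14 ⇒ 13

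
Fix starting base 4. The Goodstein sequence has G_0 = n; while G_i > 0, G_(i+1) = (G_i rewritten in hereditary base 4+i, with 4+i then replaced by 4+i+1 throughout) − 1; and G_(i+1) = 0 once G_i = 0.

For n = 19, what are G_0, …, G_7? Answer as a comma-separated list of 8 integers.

19, 27, 37, 49, 63, 69, 75, 81

19 —HB4→ 4^2 + 3 —bump→ 5^2 + 3 = 28 —(−1)→ 27
27 —HB5→ 5^2 + 2 —bump→ 6^2 + 2 = 38 —(−1)→ 37
37 —HB6→ 6^2 + 1 —bump→ 7^2 + 1 = 50 —(−1)→ 49
49 —HB7→ 7^2 —bump→ 8^2 = 64 —(−1)→ 63
63 —HB8→ 7·8 + 7 —bump→ 7·9 + 7 = 70 —(−1)→ 69
69 —HB9→ 7·9 + 6 —bump→ 7·10 + 6 = 76 —(−1)→ 75
75 —HB10→ 7·10 + 5 —bump→ 7·11 + 5 = 82 —(−1)→ 81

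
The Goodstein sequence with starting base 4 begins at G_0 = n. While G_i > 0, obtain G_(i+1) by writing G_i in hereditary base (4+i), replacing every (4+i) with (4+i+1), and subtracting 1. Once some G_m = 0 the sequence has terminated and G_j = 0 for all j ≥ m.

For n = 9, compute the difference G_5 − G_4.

G_0=9  [base 4] 2·4 + 1  →[4↦5]→  2·5 + 1 = 11  −1 ⇒ G_1=10
G_1=10  [base 5] 2·5  →[5↦6]→  2·6 = 12  −1 ⇒ G_2=11
G_2=11  [base 6] 6 + 5  →[6↦7]→  7 + 5 = 12  −1 ⇒ G_3=11
G_3=11  [base 7] 7 + 4  →[7↦8]→  8 + 4 = 12  −1 ⇒ G_4=11
G_4=11  [base 8] 8 + 3  →[8↦9]→  9 + 3 = 12  −1 ⇒ G_5=11

0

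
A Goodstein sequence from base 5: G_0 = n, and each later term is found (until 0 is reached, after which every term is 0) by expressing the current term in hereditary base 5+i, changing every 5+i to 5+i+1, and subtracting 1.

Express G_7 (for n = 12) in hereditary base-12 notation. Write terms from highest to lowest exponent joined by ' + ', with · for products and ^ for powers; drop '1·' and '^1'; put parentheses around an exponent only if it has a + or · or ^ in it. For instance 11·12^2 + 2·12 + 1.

12 + 3

G_0 = 12. HB_5(12) = 2·5 + 2. Bump = 14. G_1 = 13.
G_1 = 13. HB_6(13) = 2·6 + 1. Bump = 15. G_2 = 14.
G_2 = 14. HB_7(14) = 2·7. Bump = 16. G_3 = 15.
G_3 = 15. HB_8(15) = 8 + 7. Bump = 16. G_4 = 15.
G_4 = 15. HB_9(15) = 9 + 6. Bump = 16. G_5 = 15.
G_5 = 15. HB_10(15) = 10 + 5. Bump = 16. G_6 = 15.
G_6 = 15. HB_11(15) = 11 + 4. Bump = 16. G_7 = 15.
G_7 = 15. HB_12(15) = 12 + 3. Bump = 16. G_8 = 15.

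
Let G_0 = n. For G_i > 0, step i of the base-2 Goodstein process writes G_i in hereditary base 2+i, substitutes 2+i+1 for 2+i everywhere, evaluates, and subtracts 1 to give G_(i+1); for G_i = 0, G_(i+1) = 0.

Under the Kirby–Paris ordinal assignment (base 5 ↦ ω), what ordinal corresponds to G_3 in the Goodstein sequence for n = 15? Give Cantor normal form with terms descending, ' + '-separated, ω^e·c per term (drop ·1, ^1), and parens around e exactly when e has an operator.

base 2: 15 = 2^(2 + 1) + 2^2 + 2 + 1; at 3: 3^(3 + 1) + 3^3 + 3 + 1 = 112; next = 111
base 3: 111 = 3^(3 + 1) + 3^3 + 3; at 4: 4^(4 + 1) + 4^4 + 4 = 1284; next = 1283
base 4: 1283 = 4^(4 + 1) + 4^4 + 3; at 5: 5^(5 + 1) + 5^5 + 3 = 18753; next = 18752
base 5: 18752 = 5^(5 + 1) + 5^5 + 2; at 6: 6^(6 + 1) + 6^6 + 2 = 326594; next = 326593

ω^(ω + 1) + ω^ω + 2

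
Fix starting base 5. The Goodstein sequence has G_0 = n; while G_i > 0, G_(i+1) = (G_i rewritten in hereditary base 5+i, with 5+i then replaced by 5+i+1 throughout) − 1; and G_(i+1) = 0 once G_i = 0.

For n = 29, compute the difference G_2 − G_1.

base 5: 29 = 5^2 + 4; at 6: 6^2 + 4 = 40; next = 39
base 6: 39 = 6^2 + 3; at 7: 7^2 + 3 = 52; next = 51

12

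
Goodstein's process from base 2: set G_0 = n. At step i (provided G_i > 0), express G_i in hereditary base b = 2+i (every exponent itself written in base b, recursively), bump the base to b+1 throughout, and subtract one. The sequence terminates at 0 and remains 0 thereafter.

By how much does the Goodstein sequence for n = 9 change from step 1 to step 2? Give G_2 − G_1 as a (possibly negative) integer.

[0] 9 ≡ 2^(2 + 1) + 1 (base 2). Lift 3: 82. −1: 81.
[1] 81 ≡ 3^(3 + 1) (base 3). Lift 4: 1024. −1: 1023.

942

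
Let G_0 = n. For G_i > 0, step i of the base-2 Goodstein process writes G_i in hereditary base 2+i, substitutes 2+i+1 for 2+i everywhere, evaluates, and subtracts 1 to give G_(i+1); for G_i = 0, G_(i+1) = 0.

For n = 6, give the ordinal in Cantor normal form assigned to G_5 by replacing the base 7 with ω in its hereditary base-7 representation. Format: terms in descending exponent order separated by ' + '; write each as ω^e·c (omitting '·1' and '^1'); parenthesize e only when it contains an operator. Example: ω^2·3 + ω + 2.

ω^5·5 + ω^4·5 + ω^3·5 + ω^2·5 + ω·5 + 4

G_0=6  [base 2] 2^2 + 2  →[2↦3]→  3^3 + 3 = 30  −1 ⇒ G_1=29
G_1=29  [base 3] 3^3 + 2  →[3↦4]→  4^4 + 2 = 258  −1 ⇒ G_2=257
G_2=257  [base 4] 4^4 + 1  →[4↦5]→  5^5 + 1 = 3126  −1 ⇒ G_3=3125
G_3=3125  [base 5] 5^5  →[5↦6]→  6^6 = 46656  −1 ⇒ G_4=46655
G_4=46655  [base 6] 5·6^5 + 5·6^4 + 5·6^3 + 5·6^2 + 5·6 + 5  →[6↦7]→  5·7^5 + 5·7^4 + 5·7^3 + 5·7^2 + 5·7 + 5 = 98040  −1 ⇒ G_5=98039
G_5=98039  [base 7] 5·7^5 + 5·7^4 + 5·7^3 + 5·7^2 + 5·7 + 4  →[7↦8]→  5·8^5 + 5·8^4 + 5·8^3 + 5·8^2 + 5·8 + 4 = 187244  −1 ⇒ G_6=187243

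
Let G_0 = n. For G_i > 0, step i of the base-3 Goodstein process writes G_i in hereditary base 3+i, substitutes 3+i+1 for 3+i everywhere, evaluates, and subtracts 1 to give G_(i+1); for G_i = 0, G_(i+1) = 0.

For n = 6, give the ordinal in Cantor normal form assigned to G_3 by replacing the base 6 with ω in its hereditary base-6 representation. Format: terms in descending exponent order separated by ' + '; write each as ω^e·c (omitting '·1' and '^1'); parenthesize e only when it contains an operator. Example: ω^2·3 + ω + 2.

[0] 6 ≡ 2·3 (base 3). Lift 4: 8. −1: 7.
[1] 7 ≡ 4 + 3 (base 4). Lift 5: 8. −1: 7.
[2] 7 ≡ 5 + 2 (base 5). Lift 6: 8. −1: 7.
[3] 7 ≡ 6 + 1 (base 6). Lift 7: 8. −1: 7.

ω + 1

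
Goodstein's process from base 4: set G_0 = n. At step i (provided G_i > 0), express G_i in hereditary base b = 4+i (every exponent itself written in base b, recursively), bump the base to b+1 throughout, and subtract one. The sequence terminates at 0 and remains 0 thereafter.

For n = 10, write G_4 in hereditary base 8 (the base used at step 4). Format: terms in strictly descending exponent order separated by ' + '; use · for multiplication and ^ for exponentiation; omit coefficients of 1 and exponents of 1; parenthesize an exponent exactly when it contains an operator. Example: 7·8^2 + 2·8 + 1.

[0] 10 ≡ 2·4 + 2 (base 4). Lift 5: 12. −1: 11.
[1] 11 ≡ 2·5 + 1 (base 5). Lift 6: 13. −1: 12.
[2] 12 ≡ 2·6 (base 6). Lift 7: 14. −1: 13.
[3] 13 ≡ 7 + 6 (base 7). Lift 8: 14. −1: 13.
[4] 13 ≡ 8 + 5 (base 8). Lift 9: 14. −1: 13.

8 + 5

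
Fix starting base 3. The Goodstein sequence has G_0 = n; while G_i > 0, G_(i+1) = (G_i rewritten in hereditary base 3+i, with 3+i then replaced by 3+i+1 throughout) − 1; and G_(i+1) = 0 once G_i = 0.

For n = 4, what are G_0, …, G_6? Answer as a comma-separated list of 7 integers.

4, 4, 4, 3, 2, 1, 0

step 0: 4 = 3 + 1; sub 4 for 3: 4 + 1; = 5; G_1 = 5−1 = 4
step 1: 4 = 4; sub 5 for 4: 5; = 5; G_2 = 5−1 = 4
step 2: 4 = 4; sub 6 for 5: 4; = 4; G_3 = 4−1 = 3
step 3: 3 = 3; sub 7 for 6: 3; = 3; G_4 = 3−1 = 2
step 4: 2 = 2; sub 8 for 7: 2; = 2; G_5 = 2−1 = 1
step 5: 1 = 1; sub 9 for 8: 1; = 1; G_6 = 1−1 = 0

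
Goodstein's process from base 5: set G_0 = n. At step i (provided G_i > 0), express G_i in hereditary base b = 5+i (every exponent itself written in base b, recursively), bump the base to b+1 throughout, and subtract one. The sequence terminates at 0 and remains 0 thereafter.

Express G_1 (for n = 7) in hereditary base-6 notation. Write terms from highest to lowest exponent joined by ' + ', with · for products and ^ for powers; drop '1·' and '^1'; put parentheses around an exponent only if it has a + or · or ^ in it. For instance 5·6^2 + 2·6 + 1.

7 —HB5→ 5 + 2 —bump→ 6 + 2 = 8 —(−1)→ 7
7 —HB6→ 6 + 1 —bump→ 7 + 1 = 8 —(−1)→ 7

6 + 1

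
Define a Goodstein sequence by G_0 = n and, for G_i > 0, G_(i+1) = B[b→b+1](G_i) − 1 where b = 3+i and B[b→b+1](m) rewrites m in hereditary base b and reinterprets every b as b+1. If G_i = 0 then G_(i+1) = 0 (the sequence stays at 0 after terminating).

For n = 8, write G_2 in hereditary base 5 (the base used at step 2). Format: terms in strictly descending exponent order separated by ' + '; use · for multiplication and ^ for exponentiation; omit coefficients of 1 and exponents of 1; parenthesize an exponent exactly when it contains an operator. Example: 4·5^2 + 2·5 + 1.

2·5

G_0 = 8. HB_3(8) = 2·3 + 2. Bump = 10. G_1 = 9.
G_1 = 9. HB_4(9) = 2·4 + 1. Bump = 11. G_2 = 10.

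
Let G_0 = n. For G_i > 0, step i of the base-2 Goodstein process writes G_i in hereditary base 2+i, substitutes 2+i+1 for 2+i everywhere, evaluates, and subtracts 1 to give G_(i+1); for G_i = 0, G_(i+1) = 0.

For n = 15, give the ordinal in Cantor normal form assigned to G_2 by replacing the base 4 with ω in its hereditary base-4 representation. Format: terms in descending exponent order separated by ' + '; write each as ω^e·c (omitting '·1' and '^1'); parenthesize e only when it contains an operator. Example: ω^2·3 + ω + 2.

[0] 15 ≡ 2^(2 + 1) + 2^2 + 2 + 1 (base 2). Lift 3: 112. −1: 111.
[1] 111 ≡ 3^(3 + 1) + 3^3 + 3 (base 3). Lift 4: 1284. −1: 1283.

ω^(ω + 1) + ω^ω + 3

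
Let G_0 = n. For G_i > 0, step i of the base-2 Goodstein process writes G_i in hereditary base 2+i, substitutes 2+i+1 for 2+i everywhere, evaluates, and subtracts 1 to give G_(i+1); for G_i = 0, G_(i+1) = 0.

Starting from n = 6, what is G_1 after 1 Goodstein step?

29

G_0=6  [base 2] 2^2 + 2  →[2↦3]→  3^3 + 3 = 30  −1 ⇒ G_1=29
G_1=29  [base 3] 3^3 + 2  →[3↦4]→  4^4 + 2 = 258  −1 ⇒ G_2=257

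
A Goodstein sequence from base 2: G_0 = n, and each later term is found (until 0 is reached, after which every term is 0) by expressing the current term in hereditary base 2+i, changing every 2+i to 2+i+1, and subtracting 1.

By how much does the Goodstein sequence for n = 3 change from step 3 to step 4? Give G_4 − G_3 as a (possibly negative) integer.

-1

i=0: 3 = 2 + 1 (b=2); 2→3: 3 + 1 = 4; 4−1 = 3
i=1: 3 = 3 (b=3); 3→4: 4 = 4; 4−1 = 3
i=2: 3 = 3 (b=4); 4→5: 3 = 3; 3−1 = 2
i=3: 2 = 2 (b=5); 5→6: 2 = 2; 2−1 = 1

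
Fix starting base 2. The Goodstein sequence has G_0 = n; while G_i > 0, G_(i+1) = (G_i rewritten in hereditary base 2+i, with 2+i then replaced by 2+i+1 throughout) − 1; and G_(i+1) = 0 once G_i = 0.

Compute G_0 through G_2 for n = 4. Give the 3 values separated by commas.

i=0: 4 = 2^2 (b=2); 2→3: 3^3 = 27; 27−1 = 26
i=1: 26 = 2·3^2 + 2·3 + 2 (b=3); 3→4: 2·4^2 + 2·4 + 2 = 42; 42−1 = 41

4, 26, 41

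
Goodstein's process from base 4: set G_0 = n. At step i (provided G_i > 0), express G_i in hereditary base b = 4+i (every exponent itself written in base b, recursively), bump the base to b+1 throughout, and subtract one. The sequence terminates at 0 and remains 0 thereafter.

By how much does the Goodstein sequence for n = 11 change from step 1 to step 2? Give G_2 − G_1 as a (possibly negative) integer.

1

(0) 11|_4 = 2·4 + 3 ↦ 2·5 + 3|_5 = 13 ⇒ 12
(1) 12|_5 = 2·5 + 2 ↦ 2·6 + 2|_6 = 14 ⇒ 13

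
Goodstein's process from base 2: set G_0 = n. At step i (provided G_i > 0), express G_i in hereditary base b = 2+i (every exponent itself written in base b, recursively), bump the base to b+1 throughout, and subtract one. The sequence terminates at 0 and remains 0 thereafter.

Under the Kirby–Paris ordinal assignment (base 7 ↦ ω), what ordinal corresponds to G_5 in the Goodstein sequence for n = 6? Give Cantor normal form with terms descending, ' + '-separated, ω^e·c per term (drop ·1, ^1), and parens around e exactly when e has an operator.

ω^5·5 + ω^4·5 + ω^3·5 + ω^2·5 + ω·5 + 4

[0] 6 ≡ 2^2 + 2 (base 2). Lift 3: 30. −1: 29.
[1] 29 ≡ 3^3 + 2 (base 3). Lift 4: 258. −1: 257.
[2] 257 ≡ 4^4 + 1 (base 4). Lift 5: 3126. −1: 3125.
[3] 3125 ≡ 5^5 (base 5). Lift 6: 46656. −1: 46655.
[4] 46655 ≡ 5·6^5 + 5·6^4 + 5·6^3 + 5·6^2 + 5·6 + 5 (base 6). Lift 7: 98040. −1: 98039.
[5] 98039 ≡ 5·7^5 + 5·7^4 + 5·7^3 + 5·7^2 + 5·7 + 4 (base 7). Lift 8: 187244. −1: 187243.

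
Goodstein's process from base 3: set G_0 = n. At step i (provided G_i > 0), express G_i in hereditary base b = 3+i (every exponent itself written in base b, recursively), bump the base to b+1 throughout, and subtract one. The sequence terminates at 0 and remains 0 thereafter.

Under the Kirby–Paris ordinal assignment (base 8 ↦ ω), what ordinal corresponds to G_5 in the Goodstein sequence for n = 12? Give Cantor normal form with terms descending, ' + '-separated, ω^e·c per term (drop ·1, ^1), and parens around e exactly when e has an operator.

i=0: 12 = 3^2 + 3 (b=3); 3→4: 4^2 + 4 = 20; 20−1 = 19
i=1: 19 = 4^2 + 3 (b=4); 4→5: 5^2 + 3 = 28; 28−1 = 27
i=2: 27 = 5^2 + 2 (b=5); 5→6: 6^2 + 2 = 38; 38−1 = 37
i=3: 37 = 6^2 + 1 (b=6); 6→7: 7^2 + 1 = 50; 50−1 = 49
i=4: 49 = 7^2 (b=7); 7→8: 8^2 = 64; 64−1 = 63

ω·7 + 7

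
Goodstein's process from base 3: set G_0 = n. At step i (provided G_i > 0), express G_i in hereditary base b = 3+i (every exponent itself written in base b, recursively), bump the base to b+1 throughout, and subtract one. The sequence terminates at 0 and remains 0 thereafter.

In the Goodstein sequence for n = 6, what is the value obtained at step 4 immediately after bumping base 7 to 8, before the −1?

8

i=0: 6 = 2·3 (b=3); 3→4: 2·4 = 8; 8−1 = 7
i=1: 7 = 4 + 3 (b=4); 4→5: 5 + 3 = 8; 8−1 = 7
i=2: 7 = 5 + 2 (b=5); 5→6: 6 + 2 = 8; 8−1 = 7
i=3: 7 = 6 + 1 (b=6); 6→7: 7 + 1 = 8; 8−1 = 7
i=4: 7 = 7 (b=7); 7→8: 8 = 8; 8−1 = 7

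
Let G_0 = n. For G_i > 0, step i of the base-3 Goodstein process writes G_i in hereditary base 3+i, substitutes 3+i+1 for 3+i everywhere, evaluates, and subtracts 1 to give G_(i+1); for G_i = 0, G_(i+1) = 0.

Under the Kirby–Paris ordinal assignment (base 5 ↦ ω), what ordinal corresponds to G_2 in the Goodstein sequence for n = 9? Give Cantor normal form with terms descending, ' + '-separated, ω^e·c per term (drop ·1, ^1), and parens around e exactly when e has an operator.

(0) 9|_3 = 3^2 ↦ 4^2|_4 = 16 ⇒ 15
(1) 15|_4 = 3·4 + 3 ↦ 3·5 + 3|_5 = 18 ⇒ 17
(2) 17|_5 = 3·5 + 2 ↦ 3·6 + 2|_6 = 20 ⇒ 19

ω·3 + 2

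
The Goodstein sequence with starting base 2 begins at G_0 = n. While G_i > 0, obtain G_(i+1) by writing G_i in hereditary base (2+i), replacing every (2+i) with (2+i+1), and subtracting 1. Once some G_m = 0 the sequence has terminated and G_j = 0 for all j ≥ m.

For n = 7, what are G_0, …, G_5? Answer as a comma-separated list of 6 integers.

7, 30, 259, 3127, 46657, 823543

step 0: 7 = 2^2 + 2 + 1; sub 3 for 2: 3^3 + 3 + 1; = 31; G_1 = 31−1 = 30
step 1: 30 = 3^3 + 3; sub 4 for 3: 4^4 + 4; = 260; G_2 = 260−1 = 259
step 2: 259 = 4^4 + 3; sub 5 for 4: 5^5 + 3; = 3128; G_3 = 3128−1 = 3127
step 3: 3127 = 5^5 + 2; sub 6 for 5: 6^6 + 2; = 46658; G_4 = 46658−1 = 46657
step 4: 46657 = 6^6 + 1; sub 7 for 6: 7^7 + 1; = 823544; G_5 = 823544−1 = 823543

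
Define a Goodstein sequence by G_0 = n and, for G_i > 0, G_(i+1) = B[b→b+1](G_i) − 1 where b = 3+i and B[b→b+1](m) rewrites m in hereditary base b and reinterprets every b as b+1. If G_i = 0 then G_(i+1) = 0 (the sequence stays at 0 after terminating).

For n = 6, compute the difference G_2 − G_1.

step 0: 6 = 2·3; sub 4 for 3: 2·4; = 8; G_1 = 8−1 = 7
step 1: 7 = 4 + 3; sub 5 for 4: 5 + 3; = 8; G_2 = 8−1 = 7

0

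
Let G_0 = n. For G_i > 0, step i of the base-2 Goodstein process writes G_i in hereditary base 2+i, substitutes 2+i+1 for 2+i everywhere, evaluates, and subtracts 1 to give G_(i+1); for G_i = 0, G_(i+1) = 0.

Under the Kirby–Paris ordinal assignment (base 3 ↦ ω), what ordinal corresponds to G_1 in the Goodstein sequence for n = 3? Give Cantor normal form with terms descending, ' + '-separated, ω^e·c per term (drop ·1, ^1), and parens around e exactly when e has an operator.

ω

(0) 3|_2 = 2 + 1 ↦ 3 + 1|_3 = 4 ⇒ 3
(1) 3|_3 = 3 ↦ 4|_4 = 4 ⇒ 3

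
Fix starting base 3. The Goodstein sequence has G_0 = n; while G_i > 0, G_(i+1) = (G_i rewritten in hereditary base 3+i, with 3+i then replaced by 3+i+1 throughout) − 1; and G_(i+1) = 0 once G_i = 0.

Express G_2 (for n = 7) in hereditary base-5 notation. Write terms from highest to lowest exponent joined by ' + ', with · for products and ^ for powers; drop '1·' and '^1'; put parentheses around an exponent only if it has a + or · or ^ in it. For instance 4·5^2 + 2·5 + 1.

step 0: 7 = 2·3 + 1; sub 4 for 3: 2·4 + 1; = 9; G_1 = 9−1 = 8
step 1: 8 = 2·4; sub 5 for 4: 2·5; = 10; G_2 = 10−1 = 9
step 2: 9 = 5 + 4; sub 6 for 5: 6 + 4; = 10; G_3 = 10−1 = 9

5 + 4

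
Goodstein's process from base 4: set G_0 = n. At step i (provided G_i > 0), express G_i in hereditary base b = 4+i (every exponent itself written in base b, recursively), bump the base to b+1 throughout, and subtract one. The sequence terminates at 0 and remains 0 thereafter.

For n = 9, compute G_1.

10

i=0: 9 = 2·4 + 1 (b=4); 4→5: 2·5 + 1 = 11; 11−1 = 10
i=1: 10 = 2·5 (b=5); 5→6: 2·6 = 12; 12−1 = 11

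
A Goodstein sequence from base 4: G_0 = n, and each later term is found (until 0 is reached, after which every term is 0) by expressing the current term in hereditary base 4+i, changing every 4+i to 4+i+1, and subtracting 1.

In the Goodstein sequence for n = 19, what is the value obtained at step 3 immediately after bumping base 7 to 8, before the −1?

64

(0) 19|_4 = 4^2 + 3 ↦ 5^2 + 3|_5 = 28 ⇒ 27
(1) 27|_5 = 5^2 + 2 ↦ 6^2 + 2|_6 = 38 ⇒ 37
(2) 37|_6 = 6^2 + 1 ↦ 7^2 + 1|_7 = 50 ⇒ 49
(3) 49|_7 = 7^2 ↦ 8^2|_8 = 64 ⇒ 63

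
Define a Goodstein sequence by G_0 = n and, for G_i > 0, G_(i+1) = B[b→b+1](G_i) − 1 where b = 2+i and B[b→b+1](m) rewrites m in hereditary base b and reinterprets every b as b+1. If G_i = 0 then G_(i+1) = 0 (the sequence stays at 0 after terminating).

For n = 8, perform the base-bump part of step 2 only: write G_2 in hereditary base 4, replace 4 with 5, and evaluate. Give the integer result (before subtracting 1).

i=0: 8 = 2^(2 + 1) (b=2); 2→3: 3^(3 + 1) = 81; 81−1 = 80
i=1: 80 = 2·3^3 + 2·3^2 + 2·3 + 2 (b=3); 3→4: 2·4^4 + 2·4^2 + 2·4 + 2 = 554; 554−1 = 553

6311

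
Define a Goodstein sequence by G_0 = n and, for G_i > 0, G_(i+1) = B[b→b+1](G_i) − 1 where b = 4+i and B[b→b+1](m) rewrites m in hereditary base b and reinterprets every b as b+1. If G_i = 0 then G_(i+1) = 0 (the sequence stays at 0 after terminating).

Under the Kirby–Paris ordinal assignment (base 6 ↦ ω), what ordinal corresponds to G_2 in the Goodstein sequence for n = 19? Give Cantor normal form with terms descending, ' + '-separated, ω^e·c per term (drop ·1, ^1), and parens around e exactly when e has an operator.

ω^2 + 1

19 —HB4→ 4^2 + 3 —bump→ 5^2 + 3 = 28 —(−1)→ 27
27 —HB5→ 5^2 + 2 —bump→ 6^2 + 2 = 38 —(−1)→ 37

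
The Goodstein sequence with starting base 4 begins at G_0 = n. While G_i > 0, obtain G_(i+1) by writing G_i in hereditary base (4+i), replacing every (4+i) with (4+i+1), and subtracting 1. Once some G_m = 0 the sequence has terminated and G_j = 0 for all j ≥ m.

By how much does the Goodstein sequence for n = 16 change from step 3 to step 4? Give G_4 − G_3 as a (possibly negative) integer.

[0] 16 ≡ 4^2 (base 4). Lift 5: 25. −1: 24.
[1] 24 ≡ 4·5 + 4 (base 5). Lift 6: 28. −1: 27.
[2] 27 ≡ 4·6 + 3 (base 6). Lift 7: 31. −1: 30.
[3] 30 ≡ 4·7 + 2 (base 7). Lift 8: 34. −1: 33.

3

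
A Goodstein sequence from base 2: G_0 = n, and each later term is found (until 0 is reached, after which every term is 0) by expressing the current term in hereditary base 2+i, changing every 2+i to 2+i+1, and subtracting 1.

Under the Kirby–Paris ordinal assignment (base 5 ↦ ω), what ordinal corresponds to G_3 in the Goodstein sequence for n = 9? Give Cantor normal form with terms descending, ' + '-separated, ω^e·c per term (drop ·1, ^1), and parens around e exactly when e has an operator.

(0) 9|_2 = 2^(2 + 1) + 1 ↦ 3^(3 + 1) + 1|_3 = 82 ⇒ 81
(1) 81|_3 = 3^(3 + 1) ↦ 4^(4 + 1)|_4 = 1024 ⇒ 1023
(2) 1023|_4 = 3·4^4 + 3·4^3 + 3·4^2 + 3·4 + 3 ↦ 3·5^5 + 3·5^3 + 3·5^2 + 3·5 + 3|_5 = 9843 ⇒ 9842
(3) 9842|_5 = 3·5^5 + 3·5^3 + 3·5^2 + 3·5 + 2 ↦ 3·6^6 + 3·6^3 + 3·6^2 + 3·6 + 2|_6 = 140744 ⇒ 140743

ω^ω·3 + ω^3·3 + ω^2·3 + ω·3 + 2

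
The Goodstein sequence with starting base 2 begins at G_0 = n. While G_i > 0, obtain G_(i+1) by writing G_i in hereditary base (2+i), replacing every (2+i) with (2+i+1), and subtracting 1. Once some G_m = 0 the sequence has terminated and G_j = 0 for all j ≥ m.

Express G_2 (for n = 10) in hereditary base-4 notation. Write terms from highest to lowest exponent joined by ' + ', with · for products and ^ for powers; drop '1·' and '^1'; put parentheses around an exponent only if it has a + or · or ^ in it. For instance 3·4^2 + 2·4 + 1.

G_0=10  [base 2] 2^(2 + 1) + 2  →[2↦3]→  3^(3 + 1) + 3 = 84  −1 ⇒ G_1=83
G_1=83  [base 3] 3^(3 + 1) + 2  →[3↦4]→  4^(4 + 1) + 2 = 1026  −1 ⇒ G_2=1025
G_2=1025  [base 4] 4^(4 + 1) + 1  →[4↦5]→  5^(5 + 1) + 1 = 15626  −1 ⇒ G_3=15625

4^(4 + 1) + 1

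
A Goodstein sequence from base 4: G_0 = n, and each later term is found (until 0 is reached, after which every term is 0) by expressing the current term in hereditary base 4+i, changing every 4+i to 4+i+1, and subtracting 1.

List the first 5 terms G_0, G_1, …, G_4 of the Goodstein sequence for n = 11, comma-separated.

i=0: 11 = 2·4 + 3 (b=4); 4→5: 2·5 + 3 = 13; 13−1 = 12
i=1: 12 = 2·5 + 2 (b=5); 5→6: 2·6 + 2 = 14; 14−1 = 13
i=2: 13 = 2·6 + 1 (b=6); 6→7: 2·7 + 1 = 15; 15−1 = 14
i=3: 14 = 2·7 (b=7); 7→8: 2·8 = 16; 16−1 = 15

11, 12, 13, 14, 15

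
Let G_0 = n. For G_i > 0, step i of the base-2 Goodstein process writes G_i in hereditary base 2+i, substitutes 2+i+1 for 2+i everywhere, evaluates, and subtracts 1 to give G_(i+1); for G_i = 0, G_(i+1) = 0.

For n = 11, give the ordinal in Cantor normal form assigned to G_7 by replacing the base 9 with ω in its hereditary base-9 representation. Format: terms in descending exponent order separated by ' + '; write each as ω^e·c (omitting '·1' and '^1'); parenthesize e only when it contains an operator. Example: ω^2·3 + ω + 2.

i=0: 11 = 2^(2 + 1) + 2 + 1 (b=2); 2→3: 3^(3 + 1) + 3 + 1 = 85; 85−1 = 84
i=1: 84 = 3^(3 + 1) + 3 (b=3); 3→4: 4^(4 + 1) + 4 = 1028; 1028−1 = 1027
i=2: 1027 = 4^(4 + 1) + 3 (b=4); 4→5: 5^(5 + 1) + 3 = 15628; 15628−1 = 15627
i=3: 15627 = 5^(5 + 1) + 2 (b=5); 5→6: 6^(6 + 1) + 2 = 279938; 279938−1 = 279937
i=4: 279937 = 6^(6 + 1) + 1 (b=6); 6→7: 7^(7 + 1) + 1 = 5764802; 5764802−1 = 5764801
i=5: 5764801 = 7^(7 + 1) (b=7); 7→8: 8^(8 + 1) = 134217728; 134217728−1 = 134217727
i=6: 134217727 = 7·8^8 + 7·8^7 + 7·8^6 + 7·8^5 + 7·8^4 + 7·8^3 + 7·8^2 + 7·8 + 7 (b=8); 8→9: 7·9^9 + 7·9^7 + 7·9^6 + 7·9^5 + 7·9^4 + 7·9^3 + 7·9^2 + 7·9 + 7 = 2749609303; 2749609303−1 = 2749609302

ω^ω·7 + ω^7·7 + ω^6·7 + ω^5·7 + ω^4·7 + ω^3·7 + ω^2·7 + ω·7 + 6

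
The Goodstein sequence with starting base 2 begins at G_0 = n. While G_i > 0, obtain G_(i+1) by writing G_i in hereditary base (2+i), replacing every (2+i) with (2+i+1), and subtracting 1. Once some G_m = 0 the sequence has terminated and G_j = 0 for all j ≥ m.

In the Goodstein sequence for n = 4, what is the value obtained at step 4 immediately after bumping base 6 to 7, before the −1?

110

(0) 4|_2 = 2^2 ↦ 3^3|_3 = 27 ⇒ 26
(1) 26|_3 = 2·3^2 + 2·3 + 2 ↦ 2·4^2 + 2·4 + 2|_4 = 42 ⇒ 41
(2) 41|_4 = 2·4^2 + 2·4 + 1 ↦ 2·5^2 + 2·5 + 1|_5 = 61 ⇒ 60
(3) 60|_5 = 2·5^2 + 2·5 ↦ 2·6^2 + 2·6|_6 = 84 ⇒ 83
(4) 83|_6 = 2·6^2 + 6 + 5 ↦ 2·7^2 + 7 + 5|_7 = 110 ⇒ 109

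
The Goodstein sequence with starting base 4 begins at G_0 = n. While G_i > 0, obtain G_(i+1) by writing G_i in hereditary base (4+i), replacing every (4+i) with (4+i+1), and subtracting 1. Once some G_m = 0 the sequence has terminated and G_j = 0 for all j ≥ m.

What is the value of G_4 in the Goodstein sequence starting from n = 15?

23

(0) 15|_4 = 3·4 + 3 ↦ 3·5 + 3|_5 = 18 ⇒ 17
(1) 17|_5 = 3·5 + 2 ↦ 3·6 + 2|_6 = 20 ⇒ 19
(2) 19|_6 = 3·6 + 1 ↦ 3·7 + 1|_7 = 22 ⇒ 21
(3) 21|_7 = 3·7 ↦ 3·8|_8 = 24 ⇒ 23
(4) 23|_8 = 2·8 + 7 ↦ 2·9 + 7|_9 = 25 ⇒ 24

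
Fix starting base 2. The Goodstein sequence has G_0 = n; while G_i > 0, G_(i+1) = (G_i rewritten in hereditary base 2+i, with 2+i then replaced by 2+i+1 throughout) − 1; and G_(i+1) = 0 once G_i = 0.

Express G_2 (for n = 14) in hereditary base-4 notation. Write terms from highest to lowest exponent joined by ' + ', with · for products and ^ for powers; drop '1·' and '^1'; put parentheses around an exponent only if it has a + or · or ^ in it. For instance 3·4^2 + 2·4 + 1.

G_0 = 14. HB_2(14) = 2^(2 + 1) + 2^2 + 2. Bump = 111. G_1 = 110.
G_1 = 110. HB_3(110) = 3^(3 + 1) + 3^3 + 2. Bump = 1282. G_2 = 1281.

4^(4 + 1) + 4^4 + 1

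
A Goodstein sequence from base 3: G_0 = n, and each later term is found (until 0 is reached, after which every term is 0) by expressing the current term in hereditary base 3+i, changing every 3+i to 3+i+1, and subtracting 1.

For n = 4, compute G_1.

G_0=4  [base 3] 3 + 1  →[3↦4]→  4 + 1 = 5  −1 ⇒ G_1=4
G_1=4  [base 4] 4  →[4↦5]→  5 = 5  −1 ⇒ G_2=4

4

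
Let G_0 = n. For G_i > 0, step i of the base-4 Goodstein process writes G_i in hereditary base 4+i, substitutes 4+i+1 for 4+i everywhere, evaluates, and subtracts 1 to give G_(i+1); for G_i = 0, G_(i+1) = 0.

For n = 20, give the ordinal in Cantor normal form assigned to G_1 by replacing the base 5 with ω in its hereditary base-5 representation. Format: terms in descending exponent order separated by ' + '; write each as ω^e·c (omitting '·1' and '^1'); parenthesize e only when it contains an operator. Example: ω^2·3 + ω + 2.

(0) 20|_4 = 4^2 + 4 ↦ 5^2 + 5|_5 = 30 ⇒ 29
(1) 29|_5 = 5^2 + 4 ↦ 6^2 + 4|_6 = 40 ⇒ 39

ω^2 + 4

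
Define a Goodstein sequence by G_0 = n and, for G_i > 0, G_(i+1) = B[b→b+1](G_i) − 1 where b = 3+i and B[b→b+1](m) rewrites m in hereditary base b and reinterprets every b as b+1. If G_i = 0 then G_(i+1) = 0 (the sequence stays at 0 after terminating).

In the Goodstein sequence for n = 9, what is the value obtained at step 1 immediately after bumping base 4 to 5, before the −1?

(0) 9|_3 = 3^2 ↦ 4^2|_4 = 16 ⇒ 15
(1) 15|_4 = 3·4 + 3 ↦ 3·5 + 3|_5 = 18 ⇒ 17

18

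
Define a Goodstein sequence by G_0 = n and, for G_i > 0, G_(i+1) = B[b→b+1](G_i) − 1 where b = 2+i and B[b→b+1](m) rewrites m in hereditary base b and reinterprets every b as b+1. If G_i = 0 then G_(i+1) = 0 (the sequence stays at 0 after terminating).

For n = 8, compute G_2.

G_0 = 8. HB_2(8) = 2^(2 + 1). Bump = 81. G_1 = 80.
G_1 = 80. HB_3(80) = 2·3^3 + 2·3^2 + 2·3 + 2. Bump = 554. G_2 = 553.
G_2 = 553. HB_4(553) = 2·4^4 + 2·4^2 + 2·4 + 1. Bump = 6311. G_3 = 6310.

553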